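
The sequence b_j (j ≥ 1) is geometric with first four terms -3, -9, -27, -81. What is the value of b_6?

Common ratio r = 3.
b_j = (-3)·3^(j-1).
b_6 = (-3)·3^5 = -729.

-729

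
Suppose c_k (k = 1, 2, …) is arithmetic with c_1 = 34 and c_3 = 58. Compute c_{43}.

538

Common difference d = (58 - 34) / (3 - 1) = 12.
c_k = 34 + (k - 1)·12.
c_{43} = 34 + 42·12 = 538.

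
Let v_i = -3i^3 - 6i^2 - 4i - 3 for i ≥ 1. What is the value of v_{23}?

v_{23} = -3·23^3 - 6·23^2 - 4·23 - 3 = -39770.

-39770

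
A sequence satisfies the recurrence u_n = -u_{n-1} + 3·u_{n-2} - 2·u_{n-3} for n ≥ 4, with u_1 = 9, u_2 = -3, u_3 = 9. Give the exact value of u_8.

u_4 = -36  u_5 = 69  u_6 = -195  u_7 = 474  u_8 = -1197.

-1197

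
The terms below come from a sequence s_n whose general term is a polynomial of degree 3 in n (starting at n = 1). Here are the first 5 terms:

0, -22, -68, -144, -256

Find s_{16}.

1st diffs: -22, -46, -76, -112.
2nd diffs: -24, -30, -36.
3rd diffs: -6, -6 (constant).
So s_n = -n^3 - 6n^2 + 3n + 4.
Evaluating at n = 16 gives s_{16} = -5580.

-5580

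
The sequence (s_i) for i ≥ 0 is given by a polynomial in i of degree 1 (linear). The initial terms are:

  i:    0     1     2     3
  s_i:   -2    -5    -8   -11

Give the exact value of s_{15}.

1st diffs: -3, -3, -3 (constant).
So s_i = -3i - 2.
Evaluating at i = 15 gives s_{15} = -47.

-47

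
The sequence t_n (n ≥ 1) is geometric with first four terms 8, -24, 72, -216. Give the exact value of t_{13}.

4251528

Common ratio r = -3.
t_n = 8·(-3)^(n-1).
t_{13} = 8·(-3)^12 = 4251528.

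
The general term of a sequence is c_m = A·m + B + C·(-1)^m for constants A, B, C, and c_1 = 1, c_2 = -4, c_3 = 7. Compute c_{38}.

Plug in m = 1, 2, 3: A + B - C = 1; 2A + B + C = -4; 3A + B - C = 7.
Subtracting the first from the second: A + 2C = -5.
Subtracting the second from the third: A - 2C = 11.
Solving: C = -4, A = 3, then B = -6.
Therefore c_{38} = 114 + (-6) + (-4)·1 = 104.

104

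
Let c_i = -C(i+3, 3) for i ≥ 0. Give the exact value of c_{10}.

C(13, 3) = 286, so c_{10} = -286.

-286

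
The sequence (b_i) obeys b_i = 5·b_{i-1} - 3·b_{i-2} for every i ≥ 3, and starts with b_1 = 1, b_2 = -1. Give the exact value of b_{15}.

Iterate the recurrence:
b_3 = -8  b_4 = -37  b_5 = -161  …  b_{12} = -4405582  b_{13} = -18956231  b_{14} = -81564409  b_{15} = -350953352.

-350953352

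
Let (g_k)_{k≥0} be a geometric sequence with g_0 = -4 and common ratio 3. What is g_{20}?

-13947137604

g_k = (-4)·3^(k-0).
g_{20} = (-4)·3^20 = -13947137604.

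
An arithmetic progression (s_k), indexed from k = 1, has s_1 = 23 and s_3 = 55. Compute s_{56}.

Common difference d = (55 - 23) / (3 - 1) = 16.
s_k = 23 + (k - 1)·16.
s_{56} = 23 + 55·16 = 903.

903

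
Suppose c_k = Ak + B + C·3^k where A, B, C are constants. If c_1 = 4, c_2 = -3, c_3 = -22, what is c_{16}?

-43046729

At k = 1, 2, 3: A + B + 3C = 4; 2A + B + 9C = -3; 3A + B + 27C = -22.
Subtracting the first from the second: A + 6C = -7.
Subtracting the second from the third: A + 18C = -19.
Solving: C = -1, A = -1, then B = 8.
Hence c_{16} = -1·16 + 8 + (-1)·43046721 = -43046729.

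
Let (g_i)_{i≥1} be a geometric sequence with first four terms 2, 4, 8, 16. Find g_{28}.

Common ratio r = 2.
g_i = 2·2^(i-1).
g_{28} = 2·2^27 = 268435456.

268435456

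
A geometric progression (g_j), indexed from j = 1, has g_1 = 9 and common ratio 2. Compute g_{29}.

g_j = 9·2^(j-1).
g_{29} = 9·2^28 = 2415919104.

2415919104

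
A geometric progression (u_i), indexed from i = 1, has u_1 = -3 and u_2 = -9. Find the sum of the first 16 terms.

-64570080

Common ratio r = 3.
u_i = (-3)·3^(i-1).
S = (-3)·(3^16 - 1)/(3 - 1) = (-3)·(43046721 - 1)/(2) = -64570080.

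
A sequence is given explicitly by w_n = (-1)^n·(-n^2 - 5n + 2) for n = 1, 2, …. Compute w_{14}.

(-1)^14 = 1; -n^2 - 5n + 2 at n=14 is -264; so w_{14} = -264.

-264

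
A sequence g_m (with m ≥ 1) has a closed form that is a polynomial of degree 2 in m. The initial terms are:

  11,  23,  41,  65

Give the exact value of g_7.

173

1st diffs: 12, 18, 24.
2nd diffs: 6, 6 (constant).
Newton forward-difference form: g_m = 11 + 12·C(m-1,1) + 6·C(m-1,2).
At m = 7: m-1 = 6, so g_7 = 11 + 72 + 90 = 173.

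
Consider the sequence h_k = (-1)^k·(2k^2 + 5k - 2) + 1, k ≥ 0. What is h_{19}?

(-1)^19 = -1; 2k^2 + 5k - 2 at k=19 is 815; so h_{19} = -814.

-814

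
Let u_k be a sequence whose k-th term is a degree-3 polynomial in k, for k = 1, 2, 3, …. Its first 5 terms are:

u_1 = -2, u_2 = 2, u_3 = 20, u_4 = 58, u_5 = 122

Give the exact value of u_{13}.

1st diffs: 4, 18, 38, 64.
2nd diffs: 14, 20, 26.
3rd diffs: 6, 6 (constant).
Newton forward-difference form: u_k = -2 + 4·C(k-1,1) + 14·C(k-1,2) + 6·C(k-1,3).
At k = 13: k-1 = 12, so u_{13} = -2 + 48 + 924 + 1320 = 2290.

2290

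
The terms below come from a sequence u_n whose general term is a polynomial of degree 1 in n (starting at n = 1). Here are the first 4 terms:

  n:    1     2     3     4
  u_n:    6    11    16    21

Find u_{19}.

96

1st diffs: 5, 5, 5 (constant).
So u_n = 5n + 1.
Evaluating at n = 19 gives u_{19} = 96.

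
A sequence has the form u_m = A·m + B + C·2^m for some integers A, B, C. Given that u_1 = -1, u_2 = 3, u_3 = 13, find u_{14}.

Write the equations: A + B + 2C = -1; 2A + B + 4C = 3; 3A + B + 8C = 13.
Subtracting the first from the second: A + 2C = 4.
Subtracting the second from the third: A + 4C = 10.
Solving: C = 3, A = -2, then B = -5.
Therefore u_{14} = -28 + (-5) + 3·16384 = 49119.

49119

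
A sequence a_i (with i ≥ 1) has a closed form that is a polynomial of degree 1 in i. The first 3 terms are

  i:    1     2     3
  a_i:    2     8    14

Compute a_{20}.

116

1st diffs: 6, 6 (constant).
So a_i = 6i - 4.
Evaluating at i = 20 gives a_{20} = 116.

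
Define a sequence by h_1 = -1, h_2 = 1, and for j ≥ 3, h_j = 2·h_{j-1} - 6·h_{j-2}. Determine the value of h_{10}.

-368

Step forward from the initial values:
h_3 = 8, h_4 = 10, h_5 = -28, h_6 = -116, h_7 = -64, h_8 = 568, h_9 = 1520, h_{10} = -368.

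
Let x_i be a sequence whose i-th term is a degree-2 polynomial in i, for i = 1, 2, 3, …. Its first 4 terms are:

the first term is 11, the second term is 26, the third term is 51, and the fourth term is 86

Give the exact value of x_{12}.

1st diffs: 15, 25, 35.
2nd diffs: 10, 10 (constant).
So x_i = 5i^2 + 6.
Evaluating at i = 12 gives x_{12} = 726.

726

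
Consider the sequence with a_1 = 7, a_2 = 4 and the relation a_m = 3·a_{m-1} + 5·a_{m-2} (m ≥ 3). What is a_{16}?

a_3 = 47  a_4 = 161  a_5 = 718  …  a_{13} = 67636303  a_{14} = 283570564  a_{15} = 1188893207  a_{16} = 4984532441.

4984532441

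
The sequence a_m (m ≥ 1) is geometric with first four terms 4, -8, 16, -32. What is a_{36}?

-137438953472

Common ratio r = -2.
a_m = 4·(-2)^(m-1).
a_{36} = 4·(-2)^35 = -137438953472.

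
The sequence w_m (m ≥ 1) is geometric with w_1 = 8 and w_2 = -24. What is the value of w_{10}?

Common ratio r = -3.
w_m = 8·(-3)^(m-1).
w_{10} = 8·(-3)^9 = -157464.

-157464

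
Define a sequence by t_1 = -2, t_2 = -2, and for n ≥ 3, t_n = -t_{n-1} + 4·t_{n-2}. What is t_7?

Compute successive terms:
t_3 = -6;  t_4 = -2;  t_5 = -22;  t_6 = 14;  t_7 = -102.

-102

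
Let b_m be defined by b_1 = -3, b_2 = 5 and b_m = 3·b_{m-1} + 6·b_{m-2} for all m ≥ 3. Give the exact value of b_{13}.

b_3 = -3; b_4 = 21; b_5 = 45; …; b_{10} = 89829; b_{11} = 392445; b_{12} = 1716309; b_{13} = 7503597.

7503597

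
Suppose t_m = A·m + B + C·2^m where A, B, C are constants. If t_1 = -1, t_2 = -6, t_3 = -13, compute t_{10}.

-1050

Write the equations: A + B + 2C = -1; 2A + B + 4C = -6; 3A + B + 8C = -13.
Subtracting the first from the second: A + 2C = -5.
Subtracting the second from the third: A + 4C = -7.
Solving: C = -1, A = -3, then B = 4.
Hence t_{10} = -3·10 + 4 + (-1)·1024 = -1050.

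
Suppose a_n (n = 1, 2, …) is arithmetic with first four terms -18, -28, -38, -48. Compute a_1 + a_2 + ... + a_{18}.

Common difference d = -10.
a_n = -18 + (n - 1)·(-10).
a_{18} = -188; S = 18·(-18 + (-188))/2 = -1854.

-1854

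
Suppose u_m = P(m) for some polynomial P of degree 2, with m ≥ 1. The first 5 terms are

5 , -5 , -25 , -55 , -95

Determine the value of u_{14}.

-905

1st diffs: -10, -20, -30, -40.
2nd diffs: -10, -10, -10 (constant).
So u_m = -5m^2 + 5m + 5.
Evaluating at m = 14 gives u_{14} = -905.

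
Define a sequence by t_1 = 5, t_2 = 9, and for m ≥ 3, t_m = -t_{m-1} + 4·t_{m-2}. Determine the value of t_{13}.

Step forward from the initial values:
t_3 = 11, t_4 = 25, t_5 = 19, …, t_{10} = 1665, t_{11} = -3061, t_{12} = 9721, t_{13} = -21965.

-21965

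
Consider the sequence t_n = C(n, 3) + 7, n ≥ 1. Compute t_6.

27

C(6, 3) = 20, so t_6 = 27.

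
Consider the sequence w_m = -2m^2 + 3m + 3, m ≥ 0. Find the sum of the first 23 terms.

Over m = 0..22: Σm = 253, Σm² = 3795.
Total = (-2)·3795 + (3)·253 + (3)·23 = -6762.

-6762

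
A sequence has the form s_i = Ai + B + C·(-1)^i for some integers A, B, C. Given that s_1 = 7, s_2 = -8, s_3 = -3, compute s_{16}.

-78

Plug in i = 1, 2, 3: A + B - C = 7; 2A + B + C = -8; 3A + B - C = -3.
Subtracting the first from the second: A + 2C = -15.
Subtracting the second from the third: A - 2C = 5.
Solving: C = -5, A = -5, then B = 7.
So s_i = -5·i + 7 + (-5)·(-1)^i; at i=16 this is -78.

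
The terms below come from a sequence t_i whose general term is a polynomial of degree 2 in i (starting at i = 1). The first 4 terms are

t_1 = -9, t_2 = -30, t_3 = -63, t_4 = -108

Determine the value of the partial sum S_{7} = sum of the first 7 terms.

1st diffs: -21, -33, -45.
2nd diffs: -12, -12 (constant).
So t_i = -6i^2 - 3i.
Continuing: -165, -234, -315.
Summing i = 1..7 (7 terms) gives -924.

-924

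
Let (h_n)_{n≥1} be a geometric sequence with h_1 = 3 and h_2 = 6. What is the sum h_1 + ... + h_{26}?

Common ratio r = 2.
h_n = 3·2^(n-1).
S = 3·(2^26 - 1)/(2 - 1) = 3·(67108864 - 1)/(1) = 201326589.

201326589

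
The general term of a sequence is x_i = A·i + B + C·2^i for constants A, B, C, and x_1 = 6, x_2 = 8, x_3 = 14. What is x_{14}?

32744

Plug in i = 1, 2, 3: A + B + 2C = 6; 2A + B + 4C = 8; 3A + B + 8C = 14.
Subtracting the first from the second: A + 2C = 2.
Subtracting the second from the third: A + 4C = 6.
Solving: C = 2, A = -2, then B = 4.
Therefore x_{14} = -28 + 4 + 2·16384 = 32744.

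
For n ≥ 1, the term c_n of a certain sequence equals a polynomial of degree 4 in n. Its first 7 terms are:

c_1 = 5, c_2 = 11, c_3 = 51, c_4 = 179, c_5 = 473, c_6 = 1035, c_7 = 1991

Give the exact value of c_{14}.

1st diffs: 6, 40, 128, 294, 562, 956.
2nd diffs: 34, 88, 166, 268, 394.
3rd diffs: 54, 78, 102, 126.
4th diffs: 24, 24, 24 (constant).
Newton forward-difference form: c_n = 5 + 6·C(n-1,1) + 34·C(n-1,2) + 54·C(n-1,3) + 24·C(n-1,4).
At n = 14: n-1 = 13, so c_{14} = 5 + 78 + 2652 + 15444 + 17160 = 35339.

35339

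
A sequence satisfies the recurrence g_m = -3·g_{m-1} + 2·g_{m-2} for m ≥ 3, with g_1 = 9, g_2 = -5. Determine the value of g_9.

63129

Compute successive terms:
g_3 = 33  g_4 = -109  g_5 = 393  g_6 = -1397  g_7 = 4977  g_8 = -17725  g_9 = 63129.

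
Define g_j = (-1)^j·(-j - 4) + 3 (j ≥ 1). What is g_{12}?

-13

(-1)^12 = 1; -j - 4 at j=12 is -16; so g_{12} = -13.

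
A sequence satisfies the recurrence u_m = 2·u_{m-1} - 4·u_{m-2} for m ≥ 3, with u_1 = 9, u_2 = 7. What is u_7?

576

Applying the relation repeatedly:
u_3 = -22;  u_4 = -72;  u_5 = -56;  u_6 = 176;  u_7 = 576.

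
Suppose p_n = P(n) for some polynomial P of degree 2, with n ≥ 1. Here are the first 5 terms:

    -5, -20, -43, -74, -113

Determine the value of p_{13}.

1st diffs: -15, -23, -31, -39.
2nd diffs: -8, -8, -8 (constant).
So p_n = -4n^2 - 3n + 2.
Evaluating at n = 13 gives p_{13} = -713.

-713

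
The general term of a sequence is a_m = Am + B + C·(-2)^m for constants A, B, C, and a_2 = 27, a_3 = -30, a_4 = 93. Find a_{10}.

At m = 2, 3, 4: 2A + B + 4C = 27; 3A + B - 8C = -30; 4A + B + 16C = 93.
Subtracting the first from the second: A - 12C = -57.
Subtracting the second from the third: A + 24C = 123.
Solving: C = 5, A = 3, then B = 1.
Therefore a_{10} = 30 + 1 + 5·1024 = 5151.

5151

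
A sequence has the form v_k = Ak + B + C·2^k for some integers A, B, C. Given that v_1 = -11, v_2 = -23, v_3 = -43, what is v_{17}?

-524355

Write the equations: A + B + 2C = -11; 2A + B + 4C = -23; 3A + B + 8C = -43.
Subtracting the first from the second: A + 2C = -12.
Subtracting the second from the third: A + 4C = -20.
Solving: C = -4, A = -4, then B = 1.
So v_k = -4·k + 1 + (-4)·2^k; at k=17 this is -524355.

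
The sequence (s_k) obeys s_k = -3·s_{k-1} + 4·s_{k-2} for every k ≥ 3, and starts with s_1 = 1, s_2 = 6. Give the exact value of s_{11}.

Compute successive terms:
s_3 = -14; s_4 = 66; s_5 = -254; s_6 = 1026; s_7 = -4094; s_8 = 16386; s_9 = -65534; s_{10} = 262146; s_{11} = -1048574.
(Characteristic roots are 1 and -4.)

-1048574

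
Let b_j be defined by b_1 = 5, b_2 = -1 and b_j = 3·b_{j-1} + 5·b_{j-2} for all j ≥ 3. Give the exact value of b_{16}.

2003372341

b_3 = 22;  b_4 = 61;  b_5 = 293;  …;  b_{13} = 27184253;  b_{14} = 113972039;  b_{15} = 477837382;  b_{16} = 2003372341.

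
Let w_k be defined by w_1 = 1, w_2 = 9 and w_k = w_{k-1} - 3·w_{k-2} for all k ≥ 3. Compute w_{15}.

-7914

Step forward from the initial values:
w_3 = 6;  w_4 = -21;  w_5 = -39;  …;  w_{12} = 2184;  w_{13} = 681;  w_{14} = -5871;  w_{15} = -7914.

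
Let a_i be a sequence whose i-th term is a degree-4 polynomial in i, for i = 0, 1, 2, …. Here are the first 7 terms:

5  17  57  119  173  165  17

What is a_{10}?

-4375

1st diffs: 12, 40, 62, 54, -8, -148.
2nd diffs: 28, 22, -8, -62, -140.
3rd diffs: -6, -30, -54, -78.
4th diffs: -24, -24, -24 (constant).
Newton forward-difference form: a_i = 5 + 12·C(i,1) + 28·C(i,2) + (-6)·C(i,3) + (-24)·C(i,4).
At i = 10: i = 10, so a_{10} = 5 + 120 + 1260 - 720 - 5040 = -4375.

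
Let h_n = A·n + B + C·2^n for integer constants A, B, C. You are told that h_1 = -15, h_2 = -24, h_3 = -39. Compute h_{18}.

-786492

Plug in n = 1, 2, 3: A + B + 2C = -15; 2A + B + 4C = -24; 3A + B + 8C = -39.
Subtracting the first from the second: A + 2C = -9.
Subtracting the second from the third: A + 4C = -15.
Solving: C = -3, A = -3, then B = -6.
So h_n = -3·n + (-6) + (-3)·2^n; at n=18 this is -786492.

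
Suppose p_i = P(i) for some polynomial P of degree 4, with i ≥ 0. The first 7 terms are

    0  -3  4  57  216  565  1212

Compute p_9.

6381

1st diffs: -3, 7, 53, 159, 349, 647.
2nd diffs: 10, 46, 106, 190, 298.
3rd diffs: 36, 60, 84, 108.
4th diffs: 24, 24, 24 (constant).
Newton forward-difference form: p_i = (-3)·C(i,1) + 10·C(i,2) + 36·C(i,3) + 24·C(i,4).
At i = 9: i = 9, so p_9 = -27 + 360 + 3024 + 3024 = 6381.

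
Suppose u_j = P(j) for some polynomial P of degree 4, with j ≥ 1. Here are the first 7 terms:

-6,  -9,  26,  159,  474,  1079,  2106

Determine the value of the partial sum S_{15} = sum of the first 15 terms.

1st diffs: -3, 35, 133, 315, 605, 1027.
2nd diffs: 38, 98, 182, 290, 422.
3rd diffs: 60, 84, 108, 132.
4th diffs: 24, 24, 24 (constant).
So u_j = j^4 - 6j^2 - 1.
Continuing: …, 3711, 6074, 9399, 13914, …, u_{15} = 49274.
Summing j = 1..15 (15 terms) gives 170857.

170857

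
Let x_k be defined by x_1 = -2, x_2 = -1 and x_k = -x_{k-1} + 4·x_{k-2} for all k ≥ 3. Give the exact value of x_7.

-167

Iterate the recurrence:
x_3 = -7, x_4 = 3, x_5 = -31, x_6 = 43, x_7 = -167.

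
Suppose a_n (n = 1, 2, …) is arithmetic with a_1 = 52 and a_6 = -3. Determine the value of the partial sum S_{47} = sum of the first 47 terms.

Common difference d = (-3 - 52) / (6 - 1) = -11.
a_n = 52 + (n - 1)·(-11).
a_{47} = -454; S = 47·(52 + (-454))/2 = -9447.

-9447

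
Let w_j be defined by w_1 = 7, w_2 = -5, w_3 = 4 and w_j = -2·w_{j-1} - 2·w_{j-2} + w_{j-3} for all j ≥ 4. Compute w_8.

Iterate the recurrence:
w_4 = 9, w_5 = -31, w_6 = 48, w_7 = -25, w_8 = -77.

-77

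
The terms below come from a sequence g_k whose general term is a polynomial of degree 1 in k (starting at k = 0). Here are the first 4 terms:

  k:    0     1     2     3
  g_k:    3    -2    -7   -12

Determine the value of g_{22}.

1st diffs: -5, -5, -5 (constant).
So g_k = -5k + 3.
Evaluating at k = 22 gives g_{22} = -107.

-107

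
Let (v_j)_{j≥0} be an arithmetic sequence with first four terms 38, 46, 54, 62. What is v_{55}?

478

Common difference d = 8.
v_j = 38 + (j - 0)·8.
v_{55} = 38 + 55·8 = 478.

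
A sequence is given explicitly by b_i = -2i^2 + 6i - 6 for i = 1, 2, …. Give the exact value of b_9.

-114

b_9 = -2·9^2 + 6·9 - 6 = -114.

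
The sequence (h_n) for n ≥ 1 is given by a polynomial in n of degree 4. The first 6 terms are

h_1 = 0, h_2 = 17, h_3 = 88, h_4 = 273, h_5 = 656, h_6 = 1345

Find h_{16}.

1st diffs: 17, 71, 185, 383, 689.
2nd diffs: 54, 114, 198, 306.
3rd diffs: 60, 84, 108.
4th diffs: 24, 24 (constant).
Newton forward-difference form: h_n = 17·C(n-1,1) + 54·C(n-1,2) + 60·C(n-1,3) + 24·C(n-1,4).
At n = 16: n-1 = 15, so h_{16} = 255 + 5670 + 27300 + 32760 = 65985.

65985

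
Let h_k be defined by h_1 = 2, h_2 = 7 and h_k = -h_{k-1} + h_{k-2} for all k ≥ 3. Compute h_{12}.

Iterate the recurrence:
h_3 = -5; h_4 = 12; h_5 = -17; h_6 = 29; h_7 = -46; h_8 = 75; h_9 = -121; h_{10} = 196; h_{11} = -317; h_{12} = 513.

513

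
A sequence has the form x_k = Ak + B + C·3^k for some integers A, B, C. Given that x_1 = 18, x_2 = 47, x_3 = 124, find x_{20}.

Write the equations: A + B + 3C = 18; 2A + B + 9C = 47; 3A + B + 27C = 124.
Subtracting the first from the second: A + 6C = 29.
Subtracting the second from the third: A + 18C = 77.
Solving: C = 4, A = 5, then B = 1.
Therefore x_{20} = 100 + 1 + 4·3486784401 = 13947137705.

13947137705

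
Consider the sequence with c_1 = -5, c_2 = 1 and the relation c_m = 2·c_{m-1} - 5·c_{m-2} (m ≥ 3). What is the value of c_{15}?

430587

Iterate the recurrence:
c_3 = 27; c_4 = 49; c_5 = -37; …; c_{12} = -40271; c_{13} = -27877; c_{14} = 145601; c_{15} = 430587.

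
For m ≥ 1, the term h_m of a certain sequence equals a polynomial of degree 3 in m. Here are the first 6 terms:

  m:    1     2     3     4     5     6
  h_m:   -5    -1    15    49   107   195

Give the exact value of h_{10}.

1st diffs: 4, 16, 34, 58, 88.
2nd diffs: 12, 18, 24, 30.
3rd diffs: 6, 6, 6 (constant).
So h_m = m^3 - 3m - 3.
Evaluating at m = 10 gives h_{10} = 967.

967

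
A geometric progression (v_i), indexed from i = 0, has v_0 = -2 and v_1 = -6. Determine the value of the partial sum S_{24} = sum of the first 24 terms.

-282429536480

Common ratio r = 3.
v_i = (-2)·3^(i-0).
S = (-2)·(3^24 - 1)/(3 - 1) = (-2)·(282429536481 - 1)/(2) = -282429536480.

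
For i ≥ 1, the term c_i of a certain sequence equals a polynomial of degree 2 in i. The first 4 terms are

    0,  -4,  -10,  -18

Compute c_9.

1st diffs: -4, -6, -8.
2nd diffs: -2, -2 (constant).
So c_i = -i^2 - i + 2.
Evaluating at i = 9 gives c_9 = -88.

-88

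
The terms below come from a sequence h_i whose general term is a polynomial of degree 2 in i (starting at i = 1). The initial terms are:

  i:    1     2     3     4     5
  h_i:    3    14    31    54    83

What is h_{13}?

1st diffs: 11, 17, 23, 29.
2nd diffs: 6, 6, 6 (constant).
So h_i = 3i^2 + 2i - 2.
Evaluating at i = 13 gives h_{13} = 531.

531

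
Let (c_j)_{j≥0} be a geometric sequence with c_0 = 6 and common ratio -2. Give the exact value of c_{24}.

c_j = 6·(-2)^(j-0).
c_{24} = 6·(-2)^24 = 100663296.

100663296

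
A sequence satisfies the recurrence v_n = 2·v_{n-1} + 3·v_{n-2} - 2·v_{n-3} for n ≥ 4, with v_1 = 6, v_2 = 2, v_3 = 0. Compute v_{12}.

-24310

v_4 = -6  v_5 = -16  v_6 = -50  v_7 = -136  v_8 = -390  v_9 = -1088  v_{10} = -3074  v_{11} = -8632  v_{12} = -24310.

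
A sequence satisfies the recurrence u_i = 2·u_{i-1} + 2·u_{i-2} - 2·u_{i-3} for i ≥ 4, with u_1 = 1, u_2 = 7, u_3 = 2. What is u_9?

Compute successive terms:
u_4 = 16, u_5 = 22, u_6 = 72, u_7 = 156, u_8 = 412, u_9 = 992.

992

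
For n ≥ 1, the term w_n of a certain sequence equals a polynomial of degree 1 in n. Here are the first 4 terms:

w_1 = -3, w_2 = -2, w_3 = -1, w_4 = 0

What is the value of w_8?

4

1st diffs: 1, 1, 1 (constant).
So w_n = n - 4.
Evaluating at n = 8 gives w_8 = 4.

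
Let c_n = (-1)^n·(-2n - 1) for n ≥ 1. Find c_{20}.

(-1)^20 = 1; -2n - 1 at n=20 is -41; so c_{20} = -41.

-41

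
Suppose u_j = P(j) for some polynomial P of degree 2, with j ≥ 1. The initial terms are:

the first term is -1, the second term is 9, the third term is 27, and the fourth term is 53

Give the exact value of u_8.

1st diffs: 10, 18, 26.
2nd diffs: 8, 8 (constant).
Newton forward-difference form: u_j = -1 + 10·C(j-1,1) + 8·C(j-1,2).
At j = 8: j-1 = 7, so u_8 = -1 + 70 + 168 = 237.

237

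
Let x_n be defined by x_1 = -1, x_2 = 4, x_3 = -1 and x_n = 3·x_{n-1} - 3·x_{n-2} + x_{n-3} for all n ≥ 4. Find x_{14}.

x_4 = -16, x_5 = -41, x_6 = -76, …, x_{11} = -401, x_{12} = -496, x_{13} = -601, x_{14} = -716.

-716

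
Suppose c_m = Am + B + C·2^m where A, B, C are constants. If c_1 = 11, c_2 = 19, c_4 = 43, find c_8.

307

At m = 1, 2, 4: A + B + 2C = 11; 2A + B + 4C = 19; 4A + B + 16C = 43.
Subtracting the first from the second: A + 2C = 8.
Subtracting the second from the third: 2A + 12C = 24.
Solving: C = 1, A = 6, then B = 3.
Therefore c_8 = 48 + 3 + 1·256 = 307.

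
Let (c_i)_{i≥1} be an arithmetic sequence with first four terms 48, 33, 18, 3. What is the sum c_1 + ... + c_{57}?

Common difference d = -15.
c_i = 48 + (i - 1)·(-15).
c_{57} = -792; S = 57·(48 + (-792))/2 = -21204.

-21204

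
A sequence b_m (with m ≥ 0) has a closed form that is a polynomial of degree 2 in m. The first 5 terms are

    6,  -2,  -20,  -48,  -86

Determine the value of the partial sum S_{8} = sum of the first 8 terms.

-736

1st diffs: -8, -18, -28, -38.
2nd diffs: -10, -10, -10 (constant).
Newton forward-difference form: b_m = 6 + (-8)·C(m,1) + (-10)·C(m,2).
Continuing: -134, -192, -260.
Summing m = 0..7 (8 terms) gives -736.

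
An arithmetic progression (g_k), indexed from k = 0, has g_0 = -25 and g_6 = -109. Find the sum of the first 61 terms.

-27145

Common difference d = (-109 - (-25)) / (6 - 0) = -14.
g_k = -25 + (k - 0)·(-14).
g_{60} = -865; S = 61·(-25 + (-865))/2 = -27145.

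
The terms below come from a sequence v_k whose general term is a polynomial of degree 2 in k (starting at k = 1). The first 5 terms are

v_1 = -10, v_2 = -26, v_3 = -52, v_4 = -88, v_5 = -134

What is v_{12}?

1st diffs: -16, -26, -36, -46.
2nd diffs: -10, -10, -10 (constant).
Newton forward-difference form: v_k = -10 + (-16)·C(k-1,1) + (-10)·C(k-1,2).
At k = 12: k-1 = 11, so v_{12} = -10 - 176 - 550 = -736.

-736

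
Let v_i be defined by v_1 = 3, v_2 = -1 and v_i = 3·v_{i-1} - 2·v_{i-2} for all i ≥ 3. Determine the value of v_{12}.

Compute successive terms:
v_3 = -9;  v_4 = -25;  v_5 = -57;  v_6 = -121;  v_7 = -249;  v_8 = -505;  v_9 = -1017;  v_{10} = -2041;  v_{11} = -4089;  v_{12} = -8185.
(Characteristic roots are 2 and 1.)

-8185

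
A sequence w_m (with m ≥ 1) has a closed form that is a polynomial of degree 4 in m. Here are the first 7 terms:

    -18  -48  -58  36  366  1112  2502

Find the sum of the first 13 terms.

124982

1st diffs: -30, -10, 94, 330, 746, 1390.
2nd diffs: 20, 104, 236, 416, 644.
3rd diffs: 84, 132, 180, 228.
4th diffs: 48, 48, 48 (constant).
Newton forward-difference form: w_m = -18 + (-30)·C(m-1,1) + 20·C(m-1,2) + 84·C(m-1,3) + 48·C(m-1,4).
Continuing: …, 4812, 8366, 13536, 20742, …, w_{13} = 43182.
Summing m = 1..13 (13 terms) gives 124982.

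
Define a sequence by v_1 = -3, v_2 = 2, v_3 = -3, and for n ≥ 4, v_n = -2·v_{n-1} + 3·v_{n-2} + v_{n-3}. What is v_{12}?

Compute successive terms:
v_4 = 9, v_5 = -25, v_6 = 74, v_7 = -214, v_8 = 625, v_9 = -1818, v_{10} = 5297, v_{11} = -15423, v_{12} = 44919.

44919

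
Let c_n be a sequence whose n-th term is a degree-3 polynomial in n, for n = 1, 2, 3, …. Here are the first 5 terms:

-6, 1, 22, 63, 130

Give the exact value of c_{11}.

1414

1st diffs: 7, 21, 41, 67.
2nd diffs: 14, 20, 26.
3rd diffs: 6, 6 (constant).
Newton forward-difference form: c_n = -6 + 7·C(n-1,1) + 14·C(n-1,2) + 6·C(n-1,3).
At n = 11: n-1 = 10, so c_{11} = -6 + 70 + 630 + 720 = 1414.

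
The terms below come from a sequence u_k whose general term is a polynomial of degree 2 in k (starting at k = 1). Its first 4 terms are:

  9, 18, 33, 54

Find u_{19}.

1089

1st diffs: 9, 15, 21.
2nd diffs: 6, 6 (constant).
So u_k = 3k^2 + 6.
Evaluating at k = 19 gives u_{19} = 1089.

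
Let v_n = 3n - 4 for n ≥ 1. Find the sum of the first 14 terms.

Over n = 1..14: Σn = 105.
Total = (3)·105 + (-4)·14 = 259.

259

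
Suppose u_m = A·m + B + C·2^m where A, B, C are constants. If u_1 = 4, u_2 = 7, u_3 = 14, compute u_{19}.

Plug in m = 1, 2, 3: A + B + 2C = 4; 2A + B + 4C = 7; 3A + B + 8C = 14.
Subtracting the first from the second: A + 2C = 3.
Subtracting the second from the third: A + 4C = 7.
Solving: C = 2, A = -1, then B = 1.
Hence u_{19} = -1·19 + 1 + 2·524288 = 1048558.

1048558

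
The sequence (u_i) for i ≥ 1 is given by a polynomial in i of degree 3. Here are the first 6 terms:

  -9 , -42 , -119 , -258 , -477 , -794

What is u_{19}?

-22023

1st diffs: -33, -77, -139, -219, -317.
2nd diffs: -44, -62, -80, -98.
3rd diffs: -18, -18, -18 (constant).
Newton forward-difference form: u_i = -9 + (-33)·C(i-1,1) + (-44)·C(i-1,2) + (-18)·C(i-1,3).
At i = 19: i-1 = 18, so u_{19} = -9 - 594 - 6732 - 14688 = -22023.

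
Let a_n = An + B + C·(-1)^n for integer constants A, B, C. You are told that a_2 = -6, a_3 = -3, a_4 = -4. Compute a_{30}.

22

Plug in n = 2, 3, 4: 2A + B + C = -6; 3A + B - C = -3; 4A + B + C = -4.
Subtracting the first from the second: A - 2C = 3.
Subtracting the second from the third: A + 2C = -1.
Solving: C = -1, A = 1, then B = -7.
Therefore a_{30} = 30 + (-7) + (-1)·1 = 22.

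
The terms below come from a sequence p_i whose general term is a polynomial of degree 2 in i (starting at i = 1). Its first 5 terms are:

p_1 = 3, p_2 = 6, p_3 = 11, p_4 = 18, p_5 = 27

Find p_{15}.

227

1st diffs: 3, 5, 7, 9.
2nd diffs: 2, 2, 2 (constant).
So p_i = i^2 + 2.
Evaluating at i = 15 gives p_{15} = 227.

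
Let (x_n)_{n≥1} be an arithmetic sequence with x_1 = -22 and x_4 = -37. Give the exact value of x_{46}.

Common difference d = (-37 - (-22)) / (4 - 1) = -5.
x_n = -22 + (n - 1)·(-5).
x_{46} = -22 + 45·(-5) = -247.

-247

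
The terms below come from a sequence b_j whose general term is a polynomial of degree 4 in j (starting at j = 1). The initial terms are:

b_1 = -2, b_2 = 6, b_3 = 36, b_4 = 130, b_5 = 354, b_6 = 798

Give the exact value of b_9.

1st diffs: 8, 30, 94, 224, 444.
2nd diffs: 22, 64, 130, 220.
3rd diffs: 42, 66, 90.
4th diffs: 24, 24 (constant).
Newton forward-difference form: b_j = -2 + 8·C(j-1,1) + 22·C(j-1,2) + 42·C(j-1,3) + 24·C(j-1,4).
At j = 9: j-1 = 8, so b_9 = -2 + 64 + 616 + 2352 + 1680 = 4710.

4710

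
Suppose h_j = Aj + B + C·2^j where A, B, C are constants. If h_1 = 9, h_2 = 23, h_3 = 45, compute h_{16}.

Plug in j = 1, 2, 3: A + B + 2C = 9; 2A + B + 4C = 23; 3A + B + 8C = 45.
Subtracting the first from the second: A + 2C = 14.
Subtracting the second from the third: A + 4C = 22.
Solving: C = 4, A = 6, then B = -5.
Hence h_{16} = 6·16 + (-5) + 4·65536 = 262235.

262235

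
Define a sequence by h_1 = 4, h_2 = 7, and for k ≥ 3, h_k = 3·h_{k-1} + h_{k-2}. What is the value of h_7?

h_3 = 25, h_4 = 82, h_5 = 271, h_6 = 895, h_7 = 2956.

2956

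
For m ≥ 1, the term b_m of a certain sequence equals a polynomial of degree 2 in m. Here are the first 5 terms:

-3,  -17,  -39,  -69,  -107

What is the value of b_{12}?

-597

1st diffs: -14, -22, -30, -38.
2nd diffs: -8, -8, -8 (constant).
Newton forward-difference form: b_m = -3 + (-14)·C(m-1,1) + (-8)·C(m-1,2).
At m = 12: m-1 = 11, so b_{12} = -3 - 154 - 440 = -597.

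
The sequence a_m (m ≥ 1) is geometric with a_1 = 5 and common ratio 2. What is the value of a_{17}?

a_m = 5·2^(m-1).
a_{17} = 5·2^16 = 327680.

327680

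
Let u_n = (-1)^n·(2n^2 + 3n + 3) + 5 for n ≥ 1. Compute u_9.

(-1)^9 = -1; 2n^2 + 3n + 3 at n=9 is 192; so u_9 = -187.

-187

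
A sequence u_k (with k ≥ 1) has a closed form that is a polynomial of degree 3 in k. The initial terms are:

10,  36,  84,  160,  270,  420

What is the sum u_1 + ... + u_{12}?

9646

1st diffs: 26, 48, 76, 110, 150.
2nd diffs: 22, 28, 34, 40.
3rd diffs: 6, 6, 6 (constant).
Newton forward-difference form: u_k = 10 + 26·C(k-1,1) + 22·C(k-1,2) + 6·C(k-1,3).
Continuing: …, 616, 864, 1170, 1540, …, u_{12} = 2496.
Summing k = 1..12 (12 terms) gives 9646.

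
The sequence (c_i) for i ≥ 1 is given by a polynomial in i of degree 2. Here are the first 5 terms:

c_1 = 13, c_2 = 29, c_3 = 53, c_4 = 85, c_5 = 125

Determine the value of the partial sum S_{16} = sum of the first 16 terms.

1st diffs: 16, 24, 32, 40.
2nd diffs: 8, 8, 8 (constant).
Newton forward-difference form: c_i = 13 + 16·C(i-1,1) + 8·C(i-1,2).
Continuing: …, 173, 229, 293, 365, …, c_{16} = 1093.
Summing i = 1..16 (16 terms) gives 6608.

6608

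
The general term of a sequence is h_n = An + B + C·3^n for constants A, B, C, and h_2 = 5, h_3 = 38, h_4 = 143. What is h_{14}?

Plug in n = 2, 3, 4: 2A + B + 9C = 5; 3A + B + 27C = 38; 4A + B + 81C = 143.
Subtracting the first from the second: A + 18C = 33.
Subtracting the second from the third: A + 54C = 105.
Solving: C = 2, A = -3, then B = -7.
Hence h_{14} = -3·14 + (-7) + 2·4782969 = 9565889.

9565889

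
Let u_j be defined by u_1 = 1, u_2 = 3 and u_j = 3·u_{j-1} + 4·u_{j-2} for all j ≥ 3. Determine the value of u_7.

3277

Compute successive terms:
u_3 = 13  u_4 = 51  u_5 = 205  u_6 = 819  u_7 = 3277.
(Characteristic roots are 4 and -1.)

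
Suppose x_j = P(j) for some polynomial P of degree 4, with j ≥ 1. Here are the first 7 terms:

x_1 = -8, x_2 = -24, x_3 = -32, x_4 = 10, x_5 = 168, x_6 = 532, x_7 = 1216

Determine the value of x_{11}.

1st diffs: -16, -8, 42, 158, 364, 684.
2nd diffs: 8, 50, 116, 206, 320.
3rd diffs: 42, 66, 90, 114.
4th diffs: 24, 24, 24 (constant).
Newton forward-difference form: x_j = -8 + (-16)·C(j-1,1) + 8·C(j-1,2) + 42·C(j-1,3) + 24·C(j-1,4).
At j = 11: j-1 = 10, so x_{11} = -8 - 160 + 360 + 5040 + 5040 = 10272.

10272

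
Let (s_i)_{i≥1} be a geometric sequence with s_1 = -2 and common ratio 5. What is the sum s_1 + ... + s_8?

-195312

s_i = (-2)·5^(i-1).
S = (-2)·(5^8 - 1)/(5 - 1) = (-2)·(390625 - 1)/(4) = -195312.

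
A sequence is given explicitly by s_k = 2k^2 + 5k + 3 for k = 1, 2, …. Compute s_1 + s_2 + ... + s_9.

Over k = 1..9: Σk = 45, Σk² = 285.
Total = (2)·285 + (5)·45 + (3)·9 = 822.

822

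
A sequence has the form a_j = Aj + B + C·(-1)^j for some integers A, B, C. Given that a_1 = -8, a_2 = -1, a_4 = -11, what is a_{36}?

-171

Plug in j = 1, 2, 4: A + B - C = -8; 2A + B + C = -1; 4A + B + C = -11.
Subtracting the first from the second: A + 2C = 7.
Subtracting the second from the third: 2A = -10.
Solving: C = 6, A = -5, then B = 3.
So a_j = -5·j + 3 + 6·(-1)^j; at j=36 this is -171.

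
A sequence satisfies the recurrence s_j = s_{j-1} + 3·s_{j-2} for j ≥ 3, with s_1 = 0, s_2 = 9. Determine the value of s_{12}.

24147

Step forward from the initial values:
s_3 = 9;  s_4 = 36;  s_5 = 63;  s_6 = 171;  s_7 = 360;  s_8 = 873;  s_9 = 1953;  s_{10} = 4572;  s_{11} = 10431;  s_{12} = 24147.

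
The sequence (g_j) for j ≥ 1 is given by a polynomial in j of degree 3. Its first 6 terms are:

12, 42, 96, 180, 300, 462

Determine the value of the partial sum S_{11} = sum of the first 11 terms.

7722

1st diffs: 30, 54, 84, 120, 162.
2nd diffs: 24, 30, 36, 42.
3rd diffs: 6, 6, 6 (constant).
Newton forward-difference form: g_j = 12 + 30·C(j-1,1) + 24·C(j-1,2) + 6·C(j-1,3).
Continuing: …, 672, 936, 1260, 1650, …, g_{11} = 2112.
Summing j = 1..11 (11 terms) gives 7722.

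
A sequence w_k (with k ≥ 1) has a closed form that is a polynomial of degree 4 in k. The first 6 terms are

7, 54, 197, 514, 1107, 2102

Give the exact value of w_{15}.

61817

1st diffs: 47, 143, 317, 593, 995.
2nd diffs: 96, 174, 276, 402.
3rd diffs: 78, 102, 126.
4th diffs: 24, 24 (constant).
Newton forward-difference form: w_k = 7 + 47·C(k-1,1) + 96·C(k-1,2) + 78·C(k-1,3) + 24·C(k-1,4).
At k = 15: k-1 = 14, so w_{15} = 7 + 658 + 8736 + 28392 + 24024 = 61817.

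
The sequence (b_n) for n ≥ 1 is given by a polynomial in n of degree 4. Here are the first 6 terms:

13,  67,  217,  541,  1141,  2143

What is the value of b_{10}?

13531

1st diffs: 54, 150, 324, 600, 1002.
2nd diffs: 96, 174, 276, 402.
3rd diffs: 78, 102, 126.
4th diffs: 24, 24 (constant).
So b_n = n^4 + 3n^3 + 5n^2 + 3n + 1.
Evaluating at n = 10 gives b_{10} = 13531.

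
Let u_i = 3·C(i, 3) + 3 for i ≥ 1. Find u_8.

C(8, 3) = 56, so u_8 = 171.

171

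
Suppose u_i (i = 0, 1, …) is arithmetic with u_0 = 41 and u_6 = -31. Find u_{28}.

Common difference d = (-31 - 41) / (6 - 0) = -12.
u_i = 41 + (i - 0)·(-12).
u_{28} = 41 + 28·(-12) = -295.

-295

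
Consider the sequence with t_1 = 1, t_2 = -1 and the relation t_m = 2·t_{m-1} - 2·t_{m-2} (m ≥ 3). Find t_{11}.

-64

Compute successive terms:
t_3 = -4;  t_4 = -6;  t_5 = -4;  t_6 = 4;  t_7 = 16;  t_8 = 24;  t_9 = 16;  t_{10} = -16;  t_{11} = -64.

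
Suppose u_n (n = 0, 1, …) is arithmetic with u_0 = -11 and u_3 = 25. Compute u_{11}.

Common difference d = (25 - (-11)) / (3 - 0) = 12.
u_n = -11 + (n - 0)·12.
u_{11} = -11 + 11·12 = 121.

121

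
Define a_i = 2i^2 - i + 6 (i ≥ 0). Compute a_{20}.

a_{20} = 2·20^2 - 1·20 + 6 = 786.

786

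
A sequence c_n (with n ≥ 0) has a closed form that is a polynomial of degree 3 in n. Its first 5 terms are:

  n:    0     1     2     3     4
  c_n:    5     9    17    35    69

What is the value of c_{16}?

1st diffs: 4, 8, 18, 34.
2nd diffs: 4, 10, 16.
3rd diffs: 6, 6 (constant).
Newton forward-difference form: c_n = 5 + 4·C(n,1) + 4·C(n,2) + 6·C(n,3).
At n = 16: n = 16, so c_{16} = 5 + 64 + 480 + 3360 = 3909.

3909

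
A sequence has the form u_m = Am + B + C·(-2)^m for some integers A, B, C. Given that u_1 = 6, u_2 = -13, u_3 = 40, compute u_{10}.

Write the equations: A + B - 2C = 6; 2A + B + 4C = -13; 3A + B - 8C = 40.
Subtracting the first from the second: A + 6C = -19.
Subtracting the second from the third: A - 12C = 53.
Solving: C = -4, A = 5, then B = -7.
So u_m = 5·m + (-7) + (-4)·(-2)^m; at m=10 this is -4053.

-4053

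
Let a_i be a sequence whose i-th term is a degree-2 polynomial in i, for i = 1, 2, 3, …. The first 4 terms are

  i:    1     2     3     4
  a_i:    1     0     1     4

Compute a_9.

49

1st diffs: -1, 1, 3.
2nd diffs: 2, 2 (constant).
So a_i = i^2 - 4i + 4.
Evaluating at i = 9 gives a_9 = 49.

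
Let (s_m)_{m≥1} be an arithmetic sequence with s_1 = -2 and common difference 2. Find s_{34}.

s_m = -2 + (m - 1)·2.
s_{34} = -2 + 33·2 = 64.

64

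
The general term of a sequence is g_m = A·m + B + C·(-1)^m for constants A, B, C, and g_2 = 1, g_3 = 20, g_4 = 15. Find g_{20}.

127

Write the equations: 2A + B + C = 1; 3A + B - C = 20; 4A + B + C = 15.
Subtracting the first from the second: A - 2C = 19.
Subtracting the second from the third: A + 2C = -5.
Solving: C = -6, A = 7, then B = -7.
Hence g_{20} = 7·20 + (-7) + (-6)·1 = 127.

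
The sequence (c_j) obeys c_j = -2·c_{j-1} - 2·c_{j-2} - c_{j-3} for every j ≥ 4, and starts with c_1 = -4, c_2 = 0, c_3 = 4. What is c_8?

Applying the relation repeatedly:
c_4 = -4; c_5 = 0; c_6 = 4; c_7 = -4; c_8 = 0.

0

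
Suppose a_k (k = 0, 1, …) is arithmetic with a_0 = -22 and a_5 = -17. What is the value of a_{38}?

Common difference d = (-17 - (-22)) / (5 - 0) = 1.
a_k = -22 + (k - 0)·1.
a_{38} = -22 + 38·1 = 16.

16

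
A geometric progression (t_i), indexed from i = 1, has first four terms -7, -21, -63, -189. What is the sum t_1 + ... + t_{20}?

Common ratio r = 3.
t_i = (-7)·3^(i-1).
S = (-7)·(3^20 - 1)/(3 - 1) = (-7)·(3486784401 - 1)/(2) = -12203745400.

-12203745400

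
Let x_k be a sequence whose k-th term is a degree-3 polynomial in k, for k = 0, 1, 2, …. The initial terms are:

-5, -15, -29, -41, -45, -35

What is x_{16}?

1st diffs: -10, -14, -12, -4, 10.
2nd diffs: -4, 2, 8, 14.
3rd diffs: 6, 6, 6 (constant).
Newton forward-difference form: x_k = -5 + (-10)·C(k,1) + (-4)·C(k,2) + 6·C(k,3).
At k = 16: k = 16, so x_{16} = -5 - 160 - 480 + 3360 = 2715.

2715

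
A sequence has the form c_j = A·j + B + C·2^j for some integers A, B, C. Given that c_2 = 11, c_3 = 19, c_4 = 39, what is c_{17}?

393155

Plug in j = 2, 3, 4: 2A + B + 4C = 11; 3A + B + 8C = 19; 4A + B + 16C = 39.
Subtracting the first from the second: A + 4C = 8.
Subtracting the second from the third: A + 8C = 20.
Solving: C = 3, A = -4, then B = 7.
Therefore c_{17} = -68 + 7 + 3·131072 = 393155.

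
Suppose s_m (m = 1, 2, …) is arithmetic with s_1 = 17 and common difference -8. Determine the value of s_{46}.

s_m = 17 + (m - 1)·(-8).
s_{46} = 17 + 45·(-8) = -343.

-343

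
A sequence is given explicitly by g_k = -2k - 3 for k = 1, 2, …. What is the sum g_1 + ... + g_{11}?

-165

Over k = 1..11: Σk = 66.
Total = (-2)·66 + (-3)·11 = -165.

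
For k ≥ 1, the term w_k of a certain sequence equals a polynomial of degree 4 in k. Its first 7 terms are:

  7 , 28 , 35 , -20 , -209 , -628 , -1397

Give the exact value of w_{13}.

-23105

1st diffs: 21, 7, -55, -189, -419, -769.
2nd diffs: -14, -62, -134, -230, -350.
3rd diffs: -48, -72, -96, -120.
4th diffs: -24, -24, -24 (constant).
Newton forward-difference form: w_k = 7 + 21·C(k-1,1) + (-14)·C(k-1,2) + (-48)·C(k-1,3) + (-24)·C(k-1,4).
At k = 13: k-1 = 12, so w_{13} = 7 + 252 - 924 - 10560 - 11880 = -23105.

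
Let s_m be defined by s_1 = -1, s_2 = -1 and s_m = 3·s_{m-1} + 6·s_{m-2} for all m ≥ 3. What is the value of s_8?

-12609

Iterate the recurrence:
s_3 = -9;  s_4 = -33;  s_5 = -153;  s_6 = -657;  s_7 = -2889;  s_8 = -12609.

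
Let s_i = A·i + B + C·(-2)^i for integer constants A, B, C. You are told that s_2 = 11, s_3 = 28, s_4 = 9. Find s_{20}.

Plug in i = 2, 3, 4: 2A + B + 4C = 11; 3A + B - 8C = 28; 4A + B + 16C = 9.
Subtracting the first from the second: A - 12C = 17.
Subtracting the second from the third: A + 24C = -19.
Solving: C = -1, A = 5, then B = 5.
Therefore s_{20} = 100 + 5 + (-1)·1048576 = -1048471.

-1048471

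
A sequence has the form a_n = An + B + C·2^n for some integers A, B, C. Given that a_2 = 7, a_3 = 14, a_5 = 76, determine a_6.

At n = 2, 3, 5: 2A + B + 4C = 7; 3A + B + 8C = 14; 5A + B + 32C = 76.
Subtracting the first from the second: A + 4C = 7.
Subtracting the second from the third: 2A + 24C = 62.
Solving: C = 3, A = -5, then B = 5.
So a_n = -5·n + 5 + 3·2^n; at n=6 this is 167.

167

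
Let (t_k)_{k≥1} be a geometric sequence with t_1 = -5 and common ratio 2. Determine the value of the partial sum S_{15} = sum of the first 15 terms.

t_k = (-5)·2^(k-1).
S = (-5)·(2^15 - 1)/(2 - 1) = (-5)·(32768 - 1)/(1) = -163835.

-163835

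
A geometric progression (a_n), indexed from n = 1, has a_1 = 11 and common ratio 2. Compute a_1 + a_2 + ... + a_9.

a_n = 11·2^(n-1).
S = 11·(2^9 - 1)/(2 - 1) = 11·(512 - 1)/(1) = 5621.

5621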